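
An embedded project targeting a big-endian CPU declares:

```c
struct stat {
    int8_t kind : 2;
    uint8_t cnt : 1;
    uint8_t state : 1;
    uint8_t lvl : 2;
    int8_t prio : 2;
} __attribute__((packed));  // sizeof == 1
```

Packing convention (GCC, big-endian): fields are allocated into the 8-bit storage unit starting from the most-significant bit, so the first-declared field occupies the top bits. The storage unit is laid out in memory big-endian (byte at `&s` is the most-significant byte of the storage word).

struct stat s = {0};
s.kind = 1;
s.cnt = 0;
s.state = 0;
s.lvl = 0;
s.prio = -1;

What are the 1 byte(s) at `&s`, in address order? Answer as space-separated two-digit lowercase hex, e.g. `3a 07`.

[6+:2] kind=1 & 0x3 = 0x1; word=0x40
[5+:1] cnt=0 & 0x1 = 0x0; word=0x40
[4+:1] state=0 & 0x1 = 0x0; word=0x40
[2+:2] lvl=0 & 0x3 = 0x0; word=0x40
[0+:2] prio=-1 & 0x3 = 0x3; word=0x43
word = 0x43 → big-endian bytes:
  [0]=0x43

43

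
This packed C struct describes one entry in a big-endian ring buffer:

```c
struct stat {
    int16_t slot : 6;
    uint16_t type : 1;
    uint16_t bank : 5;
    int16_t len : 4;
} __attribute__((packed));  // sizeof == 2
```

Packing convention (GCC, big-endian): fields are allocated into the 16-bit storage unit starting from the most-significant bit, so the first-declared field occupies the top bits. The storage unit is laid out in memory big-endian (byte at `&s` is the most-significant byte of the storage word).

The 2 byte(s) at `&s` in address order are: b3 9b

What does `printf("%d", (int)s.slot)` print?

-20

[0]=0xb3 [1]=0x9b (big-endian) → word 0xb39b
slot:6 @ bit 10 → (0xb39b>>10)&0x3f = 0x2c  ←
type:1 @ bit 9 → (0xb39b>>9)&0x1 = 0x1
bank:5 @ bit 4 → (0xb39b>>4)&0x1f = 0x19
len:4 @ bit 0 → (0xb39b>>0)&0xf = 0xb
slot signed 6b, MSB=1: 44 - 64 = -20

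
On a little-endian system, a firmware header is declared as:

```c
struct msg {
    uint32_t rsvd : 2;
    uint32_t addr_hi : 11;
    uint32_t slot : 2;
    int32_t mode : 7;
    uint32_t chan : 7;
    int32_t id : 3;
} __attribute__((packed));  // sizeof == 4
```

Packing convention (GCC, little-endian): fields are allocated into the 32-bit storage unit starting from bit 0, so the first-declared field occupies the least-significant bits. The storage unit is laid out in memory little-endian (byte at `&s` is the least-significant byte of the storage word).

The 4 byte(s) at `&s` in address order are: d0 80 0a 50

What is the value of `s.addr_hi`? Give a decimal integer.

52

[0]=0xd0 [1]=0x80 [2]=0x0a [3]=0x50 (little-endian) → word 0x500a80d0
rsvd [0+:2] = (word>>0) & 0x3 = 0
addr_hi [2+:11] = (word>>2) & 0x7ff = 52  ←
slot [13+:2] = (word>>13) & 0x3 = 0
mode [15+:7] = (word>>15) & 0x7f = 21
chan [22+:7] = (word>>22) & 0x7f = 64
id [29+:3] = (word>>29) & 0x7 = 2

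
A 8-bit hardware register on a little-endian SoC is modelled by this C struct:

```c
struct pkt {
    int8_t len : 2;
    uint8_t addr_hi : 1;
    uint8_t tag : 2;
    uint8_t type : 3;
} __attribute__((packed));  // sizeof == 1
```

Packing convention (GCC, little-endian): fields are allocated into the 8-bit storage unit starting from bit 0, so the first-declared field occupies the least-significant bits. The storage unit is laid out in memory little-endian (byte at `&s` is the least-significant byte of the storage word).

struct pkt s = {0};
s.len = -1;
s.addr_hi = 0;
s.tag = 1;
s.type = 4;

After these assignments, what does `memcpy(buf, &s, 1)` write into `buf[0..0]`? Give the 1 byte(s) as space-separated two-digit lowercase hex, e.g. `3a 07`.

len (2b) val=-1 bits=0x3 at bit 0: 0x03
addr_hi (1b) val=0 bits=0x0 at bit 2: 0x03
tag (2b) val=1 bits=0x1 at bit 3: 0x0b
type (3b) val=4 bits=0x4 at bit 5: 0x8b
word = 0x8b → little-endian bytes:
  [0]=0x8b

8b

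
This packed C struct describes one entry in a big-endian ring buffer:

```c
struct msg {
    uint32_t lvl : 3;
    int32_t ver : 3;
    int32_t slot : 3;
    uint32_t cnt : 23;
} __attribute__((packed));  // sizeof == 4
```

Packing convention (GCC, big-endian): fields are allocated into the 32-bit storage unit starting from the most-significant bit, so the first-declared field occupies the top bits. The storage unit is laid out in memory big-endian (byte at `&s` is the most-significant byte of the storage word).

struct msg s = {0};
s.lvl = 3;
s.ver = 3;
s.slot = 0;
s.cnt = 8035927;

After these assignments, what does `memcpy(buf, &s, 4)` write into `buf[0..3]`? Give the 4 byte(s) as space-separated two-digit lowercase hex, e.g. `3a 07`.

6c 7a 9e 57

lvl:3 = 3 → 0x3 << 29 → word 0x60000000
ver:3 = 3 → 0x3 << 26 → word 0x6c000000
slot:3 = 0 → 0x0 << 23 → word 0x6c000000
cnt:23 = 8035927 → 0x7a9e57 << 0 → word 0x6c7a9e57
word = 0x6c7a9e57 → big-endian bytes:
  [0]=0x6c  [1]=0x7a  [2]=0x9e  [3]=0x57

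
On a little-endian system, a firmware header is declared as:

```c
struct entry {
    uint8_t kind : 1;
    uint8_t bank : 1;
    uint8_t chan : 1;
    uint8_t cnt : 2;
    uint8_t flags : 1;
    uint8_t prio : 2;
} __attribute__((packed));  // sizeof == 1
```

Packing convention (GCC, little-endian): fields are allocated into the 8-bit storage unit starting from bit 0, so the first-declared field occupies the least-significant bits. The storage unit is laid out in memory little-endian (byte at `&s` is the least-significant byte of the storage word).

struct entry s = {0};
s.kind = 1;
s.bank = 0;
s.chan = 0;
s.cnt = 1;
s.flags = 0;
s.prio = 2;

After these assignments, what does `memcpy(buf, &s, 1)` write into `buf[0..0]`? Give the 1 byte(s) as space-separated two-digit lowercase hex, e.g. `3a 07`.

[0+:1] kind=1 & 0x1 = 0x1; word=0x01
[1+:1] bank=0 & 0x1 = 0x0; word=0x01
[2+:1] chan=0 & 0x1 = 0x0; word=0x01
[3+:2] cnt=1 & 0x3 = 0x1; word=0x09
[5+:1] flags=0 & 0x1 = 0x0; word=0x09
[6+:2] prio=2 & 0x3 = 0x2; word=0x89
word = 0x89 → little-endian bytes:
  [0]=0x89

89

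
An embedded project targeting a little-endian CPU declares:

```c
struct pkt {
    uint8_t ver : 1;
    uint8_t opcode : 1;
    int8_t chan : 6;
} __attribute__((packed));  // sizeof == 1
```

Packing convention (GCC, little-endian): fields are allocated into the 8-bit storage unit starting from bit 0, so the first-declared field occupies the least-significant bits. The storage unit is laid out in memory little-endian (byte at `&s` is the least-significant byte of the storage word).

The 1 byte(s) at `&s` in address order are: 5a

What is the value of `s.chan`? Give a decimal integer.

[0]=0x5a (little-endian) → word 0x5a
ver [0+:1] = (word>>0) & 0x1 = 0
opcode [1+:1] = (word>>1) & 0x1 = 1
chan [2+:6] = (word>>2) & 0x3f = 22  ←
chan signed 6b, MSB=0: value = 22

22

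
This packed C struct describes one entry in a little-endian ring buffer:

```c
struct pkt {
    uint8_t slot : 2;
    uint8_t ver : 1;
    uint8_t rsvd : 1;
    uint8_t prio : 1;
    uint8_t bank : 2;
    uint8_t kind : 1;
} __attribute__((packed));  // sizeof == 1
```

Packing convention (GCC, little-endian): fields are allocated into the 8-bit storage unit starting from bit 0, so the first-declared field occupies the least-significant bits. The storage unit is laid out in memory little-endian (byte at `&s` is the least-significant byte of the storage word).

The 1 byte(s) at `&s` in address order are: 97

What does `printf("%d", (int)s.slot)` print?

[0]=0x97 (little-endian) → word 0x97
slot:2 @ bit 0 → (0x97>>0)&0x3 = 0x3  ←
ver:1 @ bit 2 → (0x97>>2)&0x1 = 0x1
rsvd:1 @ bit 3 → (0x97>>3)&0x1 = 0x0
prio:1 @ bit 4 → (0x97>>4)&0x1 = 0x1
bank:2 @ bit 5 → (0x97>>5)&0x3 = 0x0
kind:1 @ bit 7 → (0x97>>7)&0x1 = 0x1

3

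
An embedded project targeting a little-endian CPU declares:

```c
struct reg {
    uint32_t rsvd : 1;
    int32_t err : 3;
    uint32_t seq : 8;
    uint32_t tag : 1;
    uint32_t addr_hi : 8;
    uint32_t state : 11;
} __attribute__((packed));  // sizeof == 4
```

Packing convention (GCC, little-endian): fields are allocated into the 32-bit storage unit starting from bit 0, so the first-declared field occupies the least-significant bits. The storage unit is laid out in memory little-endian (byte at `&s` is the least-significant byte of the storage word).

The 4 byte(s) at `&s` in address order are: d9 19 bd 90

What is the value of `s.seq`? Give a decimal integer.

[0]=0xd9 [1]=0x19 [2]=0xbd [3]=0x90 (little-endian) → word 0x90bd19d9
rsvd:1 @ bit 0 → (0x90bd19d9>>0)&0x1 = 0x1
err:3 @ bit 1 → (0x90bd19d9>>1)&0x7 = 0x4
seq:8 @ bit 4 → (0x90bd19d9>>4)&0xff = 0x9d  ←
tag:1 @ bit 12 → (0x90bd19d9>>12)&0x1 = 0x1
addr_hi:8 @ bit 13 → (0x90bd19d9>>13)&0xff = 0xe8
state:11 @ bit 21 → (0x90bd19d9>>21)&0x7ff = 0x485

157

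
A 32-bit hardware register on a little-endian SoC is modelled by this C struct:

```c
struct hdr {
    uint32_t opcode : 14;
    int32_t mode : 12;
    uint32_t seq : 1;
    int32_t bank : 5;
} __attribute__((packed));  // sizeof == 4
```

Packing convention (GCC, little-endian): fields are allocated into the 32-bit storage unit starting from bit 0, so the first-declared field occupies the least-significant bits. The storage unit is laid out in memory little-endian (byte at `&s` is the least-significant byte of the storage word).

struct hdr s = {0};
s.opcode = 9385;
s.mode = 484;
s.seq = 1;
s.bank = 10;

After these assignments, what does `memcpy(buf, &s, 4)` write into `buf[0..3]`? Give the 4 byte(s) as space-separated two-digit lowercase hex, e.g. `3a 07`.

a9 24 79 54

[0+:14] opcode=9385 & 0x3fff = 0x24a9; word=0x000024a9
[14+:12] mode=484 & 0xfff = 0x1e4; word=0x007924a9
[26+:1] seq=1 & 0x1 = 0x1; word=0x047924a9
[27+:5] bank=10 & 0x1f = 0xa; word=0x547924a9
word = 0x547924a9 → little-endian bytes:
  [0]=0xa9  [1]=0x24  [2]=0x79  [3]=0x54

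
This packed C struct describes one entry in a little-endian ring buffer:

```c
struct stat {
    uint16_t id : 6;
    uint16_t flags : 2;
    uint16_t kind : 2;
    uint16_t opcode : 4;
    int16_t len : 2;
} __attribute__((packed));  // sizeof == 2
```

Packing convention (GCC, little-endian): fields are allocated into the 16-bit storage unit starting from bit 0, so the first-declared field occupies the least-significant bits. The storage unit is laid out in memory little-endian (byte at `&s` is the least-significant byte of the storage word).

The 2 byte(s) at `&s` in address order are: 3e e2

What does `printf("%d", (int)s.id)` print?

[0]=0x3e [1]=0xe2 (little-endian) → word 0xe23e
id [0+:6] = (word>>0) & 0x3f = 62  ←
flags [6+:2] = (word>>6) & 0x3 = 0
kind [8+:2] = (word>>8) & 0x3 = 2
opcode [10+:4] = (word>>10) & 0xf = 8
len [14+:2] = (word>>14) & 0x3 = 3

62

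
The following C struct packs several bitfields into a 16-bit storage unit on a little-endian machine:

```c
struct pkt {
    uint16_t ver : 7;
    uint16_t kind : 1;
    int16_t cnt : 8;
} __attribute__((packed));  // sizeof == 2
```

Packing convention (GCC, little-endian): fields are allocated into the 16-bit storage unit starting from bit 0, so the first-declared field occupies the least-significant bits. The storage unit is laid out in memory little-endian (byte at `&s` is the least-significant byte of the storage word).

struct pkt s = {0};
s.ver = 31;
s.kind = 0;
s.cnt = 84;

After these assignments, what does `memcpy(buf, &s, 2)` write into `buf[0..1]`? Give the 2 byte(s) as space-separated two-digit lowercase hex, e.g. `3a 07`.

ver (7b) val=31 bits=0x1f at bit 0: 0x001f
kind (1b) val=0 bits=0x0 at bit 7: 0x001f
cnt (8b) val=84 bits=0x54 at bit 8: 0x541f
word = 0x541f → little-endian bytes:
  [0]=0x1f  [1]=0x54

1f 54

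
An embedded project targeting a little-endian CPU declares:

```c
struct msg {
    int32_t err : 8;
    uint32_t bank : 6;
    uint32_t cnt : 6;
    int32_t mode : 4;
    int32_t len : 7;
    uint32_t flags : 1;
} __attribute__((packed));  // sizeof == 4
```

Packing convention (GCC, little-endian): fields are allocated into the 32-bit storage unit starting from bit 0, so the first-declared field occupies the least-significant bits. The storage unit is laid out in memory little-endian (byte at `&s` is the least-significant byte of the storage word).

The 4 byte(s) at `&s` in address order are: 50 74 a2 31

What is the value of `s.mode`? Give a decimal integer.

-6

[0]=0x50 [1]=0x74 [2]=0xa2 [3]=0x31 (little-endian) → word 0x31a27450
err [0+:8] = (word>>0) & 0xff = 80
bank [8+:6] = (word>>8) & 0x3f = 52
cnt [14+:6] = (word>>14) & 0x3f = 9
mode [20+:4] = (word>>20) & 0xf = 10  ←
len [24+:7] = (word>>24) & 0x7f = 49
flags [31+:1] = (word>>31) & 0x1 = 0
mode signed 4b, MSB=1: 10 - 16 = -6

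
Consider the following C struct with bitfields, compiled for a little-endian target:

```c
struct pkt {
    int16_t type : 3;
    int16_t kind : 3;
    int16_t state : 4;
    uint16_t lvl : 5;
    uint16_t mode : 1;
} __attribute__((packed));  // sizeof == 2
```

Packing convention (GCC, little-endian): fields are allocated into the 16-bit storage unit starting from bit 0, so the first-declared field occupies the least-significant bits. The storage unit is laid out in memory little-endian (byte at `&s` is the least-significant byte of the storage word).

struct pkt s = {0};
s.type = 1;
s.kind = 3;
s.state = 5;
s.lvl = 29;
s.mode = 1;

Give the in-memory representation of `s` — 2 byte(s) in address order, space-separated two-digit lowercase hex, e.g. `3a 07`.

59 f5

type (3b) val=1 bits=0x1 at bit 0: 0x0001
kind (3b) val=3 bits=0x3 at bit 3: 0x0019
state (4b) val=5 bits=0x5 at bit 6: 0x0159
lvl (5b) val=29 bits=0x1d at bit 10: 0x7559
mode (1b) val=1 bits=0x1 at bit 15: 0xf559
word = 0xf559 → little-endian bytes:
  [0]=0x59  [1]=0xf5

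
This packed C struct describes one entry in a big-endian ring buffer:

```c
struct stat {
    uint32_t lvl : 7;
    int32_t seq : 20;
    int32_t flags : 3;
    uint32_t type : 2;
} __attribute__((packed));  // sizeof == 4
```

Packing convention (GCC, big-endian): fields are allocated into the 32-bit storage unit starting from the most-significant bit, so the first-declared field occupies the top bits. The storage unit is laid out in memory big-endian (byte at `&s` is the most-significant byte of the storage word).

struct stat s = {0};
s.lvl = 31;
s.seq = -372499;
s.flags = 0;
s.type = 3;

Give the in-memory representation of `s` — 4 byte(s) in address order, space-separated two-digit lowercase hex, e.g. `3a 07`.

[25+:7] lvl=31 & 0x7f = 0x1f; word=0x3e000000
[5+:20] seq=-372499 & 0xfffff = 0xa50ed; word=0x3f4a1da0
[2+:3] flags=0 & 0x7 = 0x0; word=0x3f4a1da0
[0+:2] type=3 & 0x3 = 0x3; word=0x3f4a1da3
word = 0x3f4a1da3 → big-endian bytes:
  [0]=0x3f  [1]=0x4a  [2]=0x1d  [3]=0xa3

3f 4a 1d a3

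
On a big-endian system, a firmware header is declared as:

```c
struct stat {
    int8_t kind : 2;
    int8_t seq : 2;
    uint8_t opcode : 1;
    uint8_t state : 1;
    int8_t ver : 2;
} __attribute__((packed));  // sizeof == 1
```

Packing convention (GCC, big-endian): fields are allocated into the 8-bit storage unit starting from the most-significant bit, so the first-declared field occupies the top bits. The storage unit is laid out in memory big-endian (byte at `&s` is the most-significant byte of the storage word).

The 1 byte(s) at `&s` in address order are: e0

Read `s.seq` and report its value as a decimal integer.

-2

[0]=0xe0 (big-endian) → word 0xe0
kind [6+:2] = (word>>6) & 0x3 = 3
seq [4+:2] = (word>>4) & 0x3 = 2  ←
opcode [3+:1] = (word>>3) & 0x1 = 0
state [2+:1] = (word>>2) & 0x1 = 0
ver [0+:2] = (word>>0) & 0x3 = 0
seq signed 2b, MSB=1: 2 - 4 = -2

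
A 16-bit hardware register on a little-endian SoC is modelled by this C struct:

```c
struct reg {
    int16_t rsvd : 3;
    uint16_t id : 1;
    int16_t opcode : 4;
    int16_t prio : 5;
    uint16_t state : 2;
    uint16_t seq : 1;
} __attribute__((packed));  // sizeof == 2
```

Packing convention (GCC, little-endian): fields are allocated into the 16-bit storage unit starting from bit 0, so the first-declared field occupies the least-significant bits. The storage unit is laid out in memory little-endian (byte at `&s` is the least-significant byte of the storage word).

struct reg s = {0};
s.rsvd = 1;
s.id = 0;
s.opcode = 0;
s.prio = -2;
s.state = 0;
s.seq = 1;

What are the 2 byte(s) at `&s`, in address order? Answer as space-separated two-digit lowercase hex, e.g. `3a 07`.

rsvd (3b) val=1 bits=0x1 at bit 0: 0x0001
id (1b) val=0 bits=0x0 at bit 3: 0x0001
opcode (4b) val=0 bits=0x0 at bit 4: 0x0001
prio (5b) val=-2 bits=0x1e at bit 8: 0x1e01
state (2b) val=0 bits=0x0 at bit 13: 0x1e01
seq (1b) val=1 bits=0x1 at bit 15: 0x9e01
word = 0x9e01 → little-endian bytes:
  [0]=0x01  [1]=0x9e

01 9e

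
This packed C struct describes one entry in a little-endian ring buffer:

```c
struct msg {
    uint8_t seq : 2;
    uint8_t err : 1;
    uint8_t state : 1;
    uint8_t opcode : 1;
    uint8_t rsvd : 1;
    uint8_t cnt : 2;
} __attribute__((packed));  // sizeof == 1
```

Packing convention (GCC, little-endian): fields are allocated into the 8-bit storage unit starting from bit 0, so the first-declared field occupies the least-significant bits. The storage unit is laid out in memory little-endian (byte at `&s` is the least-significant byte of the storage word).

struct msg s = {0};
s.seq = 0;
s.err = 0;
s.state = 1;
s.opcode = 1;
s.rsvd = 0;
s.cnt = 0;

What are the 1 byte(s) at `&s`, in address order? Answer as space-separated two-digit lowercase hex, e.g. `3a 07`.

18

seq:2 = 0 → 0x0 << 0 → word 0x00
err:1 = 0 → 0x0 << 2 → word 0x00
state:1 = 1 → 0x1 << 3 → word 0x08
opcode:1 = 1 → 0x1 << 4 → word 0x18
rsvd:1 = 0 → 0x0 << 5 → word 0x18
cnt:2 = 0 → 0x0 << 6 → word 0x18
word = 0x18 → little-endian bytes:
  [0]=0x18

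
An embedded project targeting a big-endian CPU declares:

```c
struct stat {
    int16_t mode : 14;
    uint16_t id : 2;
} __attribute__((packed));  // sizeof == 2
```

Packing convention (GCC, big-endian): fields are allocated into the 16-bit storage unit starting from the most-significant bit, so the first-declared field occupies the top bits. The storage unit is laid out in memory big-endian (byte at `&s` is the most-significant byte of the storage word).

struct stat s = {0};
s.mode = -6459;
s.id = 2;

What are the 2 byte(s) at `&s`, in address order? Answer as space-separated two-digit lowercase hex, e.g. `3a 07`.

mode (14b) val=-6459 bits=0x26c5 at bit 2: 0x9b14
id (2b) val=2 bits=0x2 at bit 0: 0x9b16
word = 0x9b16 → big-endian bytes:
  [0]=0x9b  [1]=0x16

9b 16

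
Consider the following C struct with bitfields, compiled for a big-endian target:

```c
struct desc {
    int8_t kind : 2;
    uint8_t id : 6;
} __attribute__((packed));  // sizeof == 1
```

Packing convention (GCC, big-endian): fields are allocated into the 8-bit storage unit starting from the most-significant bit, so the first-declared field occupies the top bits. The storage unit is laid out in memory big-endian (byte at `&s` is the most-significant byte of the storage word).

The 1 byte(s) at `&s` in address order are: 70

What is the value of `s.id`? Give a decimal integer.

48

[0]=0x70 (big-endian) → word 0x70
kind:2 @ bit 6 → (0x70>>6)&0x3 = 0x1
id:6 @ bit 0 → (0x70>>0)&0x3f = 0x30  ←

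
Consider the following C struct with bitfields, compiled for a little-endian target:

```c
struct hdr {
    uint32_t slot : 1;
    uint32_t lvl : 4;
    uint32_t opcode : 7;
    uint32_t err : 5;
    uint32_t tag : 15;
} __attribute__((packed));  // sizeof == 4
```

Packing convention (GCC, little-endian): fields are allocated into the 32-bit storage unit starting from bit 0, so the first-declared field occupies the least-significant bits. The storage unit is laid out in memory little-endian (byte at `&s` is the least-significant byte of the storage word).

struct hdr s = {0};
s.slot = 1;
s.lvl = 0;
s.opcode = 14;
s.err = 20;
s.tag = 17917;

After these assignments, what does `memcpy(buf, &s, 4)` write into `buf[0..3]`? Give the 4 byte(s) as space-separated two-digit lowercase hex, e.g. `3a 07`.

slot:1 = 1 → 0x1 << 0 → word 0x00000001
lvl:4 = 0 → 0x0 << 1 → word 0x00000001
opcode:7 = 14 → 0xe << 5 → word 0x000001c1
err:5 = 20 → 0x14 << 12 → word 0x000141c1
tag:15 = 17917 → 0x45fd << 17 → word 0x8bfb41c1
word = 0x8bfb41c1 → little-endian bytes:
  [0]=0xc1  [1]=0x41  [2]=0xfb  [3]=0x8b

c1 41 fb 8b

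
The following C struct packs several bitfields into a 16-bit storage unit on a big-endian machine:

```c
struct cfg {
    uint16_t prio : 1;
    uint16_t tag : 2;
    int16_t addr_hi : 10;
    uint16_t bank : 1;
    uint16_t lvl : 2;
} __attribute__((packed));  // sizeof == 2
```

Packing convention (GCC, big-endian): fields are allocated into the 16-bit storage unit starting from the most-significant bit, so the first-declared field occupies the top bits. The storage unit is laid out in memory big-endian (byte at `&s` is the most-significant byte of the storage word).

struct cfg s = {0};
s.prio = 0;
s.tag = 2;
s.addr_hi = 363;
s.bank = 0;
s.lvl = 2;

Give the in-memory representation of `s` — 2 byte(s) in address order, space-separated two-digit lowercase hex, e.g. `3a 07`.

4b 5a

prio:1 = 0 → 0x0 << 15 → word 0x0000
tag:2 = 2 → 0x2 << 13 → word 0x4000
addr_hi:10 = 363 → 0x16b << 3 → word 0x4b58
bank:1 = 0 → 0x0 << 2 → word 0x4b58
lvl:2 = 2 → 0x2 << 0 → word 0x4b5a
word = 0x4b5a → big-endian bytes:
  [0]=0x4b  [1]=0x5a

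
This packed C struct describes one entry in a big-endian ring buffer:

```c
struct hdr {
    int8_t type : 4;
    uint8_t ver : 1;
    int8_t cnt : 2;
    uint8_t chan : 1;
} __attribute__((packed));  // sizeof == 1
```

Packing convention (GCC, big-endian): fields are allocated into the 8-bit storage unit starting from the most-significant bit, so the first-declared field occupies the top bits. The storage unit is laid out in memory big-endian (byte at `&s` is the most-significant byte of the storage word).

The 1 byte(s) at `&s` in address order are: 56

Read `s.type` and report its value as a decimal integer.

[0]=0x56 (big-endian) → word 0x56
type:4 @ bit 4 → (0x56>>4)&0xf = 0x5  ←
ver:1 @ bit 3 → (0x56>>3)&0x1 = 0x0
cnt:2 @ bit 1 → (0x56>>1)&0x3 = 0x3
chan:1 @ bit 0 → (0x56>>0)&0x1 = 0x0
type signed 4b, MSB=0: value = 5

5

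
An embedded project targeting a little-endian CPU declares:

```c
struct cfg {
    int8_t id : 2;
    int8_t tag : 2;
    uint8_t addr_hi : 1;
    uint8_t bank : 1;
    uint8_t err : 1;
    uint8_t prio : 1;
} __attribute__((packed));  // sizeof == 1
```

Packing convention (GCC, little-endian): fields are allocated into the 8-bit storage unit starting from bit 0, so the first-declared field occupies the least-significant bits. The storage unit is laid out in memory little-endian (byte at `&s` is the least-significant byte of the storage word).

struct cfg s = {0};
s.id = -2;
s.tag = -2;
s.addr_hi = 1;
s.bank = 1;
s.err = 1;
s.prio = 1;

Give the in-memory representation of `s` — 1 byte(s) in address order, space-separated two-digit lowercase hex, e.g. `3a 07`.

[0+:2] id=-2 & 0x3 = 0x2; word=0x02
[2+:2] tag=-2 & 0x3 = 0x2; word=0x0a
[4+:1] addr_hi=1 & 0x1 = 0x1; word=0x1a
[5+:1] bank=1 & 0x1 = 0x1; word=0x3a
[6+:1] err=1 & 0x1 = 0x1; word=0x7a
[7+:1] prio=1 & 0x1 = 0x1; word=0xfa
word = 0xfa → little-endian bytes:
  [0]=0xfa

fa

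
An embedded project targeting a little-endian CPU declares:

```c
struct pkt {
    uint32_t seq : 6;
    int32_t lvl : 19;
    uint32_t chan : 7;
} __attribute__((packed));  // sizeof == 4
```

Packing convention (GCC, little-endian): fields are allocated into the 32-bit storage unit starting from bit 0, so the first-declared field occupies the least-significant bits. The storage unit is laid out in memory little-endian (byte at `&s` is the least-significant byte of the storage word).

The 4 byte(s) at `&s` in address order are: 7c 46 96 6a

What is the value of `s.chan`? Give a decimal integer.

[0]=0x7c [1]=0x46 [2]=0x96 [3]=0x6a (little-endian) → word 0x6a96467c
seq:6 @ bit 0 → (0x6a96467c>>0)&0x3f = 0x3c
lvl:19 @ bit 6 → (0x6a96467c>>6)&0x7ffff = 0x25919
chan:7 @ bit 25 → (0x6a96467c>>25)&0x7f = 0x35  ←

53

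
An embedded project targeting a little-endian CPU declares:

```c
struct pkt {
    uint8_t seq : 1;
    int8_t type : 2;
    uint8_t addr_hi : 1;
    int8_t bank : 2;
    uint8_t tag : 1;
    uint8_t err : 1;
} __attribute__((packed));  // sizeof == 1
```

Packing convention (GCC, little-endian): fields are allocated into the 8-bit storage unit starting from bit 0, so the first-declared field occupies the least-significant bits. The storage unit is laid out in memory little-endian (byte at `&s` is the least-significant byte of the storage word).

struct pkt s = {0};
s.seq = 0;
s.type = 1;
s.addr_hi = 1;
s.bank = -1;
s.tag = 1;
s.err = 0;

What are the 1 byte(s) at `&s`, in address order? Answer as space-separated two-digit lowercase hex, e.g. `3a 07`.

7a

seq (1b) val=0 bits=0x0 at bit 0: 0x00
type (2b) val=1 bits=0x1 at bit 1: 0x02
addr_hi (1b) val=1 bits=0x1 at bit 3: 0x0a
bank (2b) val=-1 bits=0x3 at bit 4: 0x3a
tag (1b) val=1 bits=0x1 at bit 6: 0x7a
err (1b) val=0 bits=0x0 at bit 7: 0x7a
word = 0x7a → little-endian bytes:
  [0]=0x7a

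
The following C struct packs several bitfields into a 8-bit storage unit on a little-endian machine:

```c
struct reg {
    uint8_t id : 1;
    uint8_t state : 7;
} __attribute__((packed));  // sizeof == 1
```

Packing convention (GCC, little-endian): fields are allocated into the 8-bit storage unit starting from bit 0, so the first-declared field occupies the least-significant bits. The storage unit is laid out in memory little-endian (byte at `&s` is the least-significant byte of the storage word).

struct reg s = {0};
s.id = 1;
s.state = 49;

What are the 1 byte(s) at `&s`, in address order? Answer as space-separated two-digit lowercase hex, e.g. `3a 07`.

63

id (1b) val=1 bits=0x1 at bit 0: 0x01
state (7b) val=49 bits=0x31 at bit 1: 0x63
word = 0x63 → little-endian bytes:
  [0]=0x63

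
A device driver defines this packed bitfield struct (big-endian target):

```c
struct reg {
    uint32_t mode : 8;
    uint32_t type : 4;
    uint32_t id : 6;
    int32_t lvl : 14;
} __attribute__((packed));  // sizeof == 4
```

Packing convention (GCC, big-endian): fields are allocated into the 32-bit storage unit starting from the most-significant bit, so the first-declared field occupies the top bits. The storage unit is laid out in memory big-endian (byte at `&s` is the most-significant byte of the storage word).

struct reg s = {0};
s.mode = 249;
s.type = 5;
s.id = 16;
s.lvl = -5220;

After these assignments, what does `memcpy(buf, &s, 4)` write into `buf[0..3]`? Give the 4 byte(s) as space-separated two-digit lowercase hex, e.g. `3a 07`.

mode (8b) val=249 bits=0xf9 at bit 24: 0xf9000000
type (4b) val=5 bits=0x5 at bit 20: 0xf9500000
id (6b) val=16 bits=0x10 at bit 14: 0xf9540000
lvl (14b) val=-5220 bits=0x2b9c at bit 0: 0xf9542b9c
word = 0xf9542b9c → big-endian bytes:
  [0]=0xf9  [1]=0x54  [2]=0x2b  [3]=0x9c

f9 54 2b 9c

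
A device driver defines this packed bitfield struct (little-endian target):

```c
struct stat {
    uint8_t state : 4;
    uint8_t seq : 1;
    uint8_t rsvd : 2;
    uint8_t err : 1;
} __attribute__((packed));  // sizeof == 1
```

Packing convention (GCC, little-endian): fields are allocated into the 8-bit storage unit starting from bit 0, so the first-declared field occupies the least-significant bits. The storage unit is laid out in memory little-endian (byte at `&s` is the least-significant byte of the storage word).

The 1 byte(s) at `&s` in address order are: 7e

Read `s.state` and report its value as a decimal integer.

14

[0]=0x7e (little-endian) → word 0x7e
state:4 @ bit 0 → (0x7e>>0)&0xf = 0xe  ←
seq:1 @ bit 4 → (0x7e>>4)&0x1 = 0x1
rsvd:2 @ bit 5 → (0x7e>>5)&0x3 = 0x3
err:1 @ bit 7 → (0x7e>>7)&0x1 = 0x0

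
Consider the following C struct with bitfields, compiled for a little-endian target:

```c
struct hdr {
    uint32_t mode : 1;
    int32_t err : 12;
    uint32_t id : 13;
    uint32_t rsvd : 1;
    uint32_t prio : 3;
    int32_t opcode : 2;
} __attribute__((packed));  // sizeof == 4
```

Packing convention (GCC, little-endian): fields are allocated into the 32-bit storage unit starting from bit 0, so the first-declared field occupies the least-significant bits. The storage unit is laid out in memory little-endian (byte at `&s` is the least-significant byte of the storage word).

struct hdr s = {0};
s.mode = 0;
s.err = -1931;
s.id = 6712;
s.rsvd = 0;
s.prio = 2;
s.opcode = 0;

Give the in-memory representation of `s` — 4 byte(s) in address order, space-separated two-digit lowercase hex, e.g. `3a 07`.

mode:1 = 0 → 0x0 << 0 → word 0x00000000
err:12 = -1931 → 0x875 << 1 → word 0x000010ea
id:13 = 6712 → 0x1a38 << 13 → word 0x034710ea
rsvd:1 = 0 → 0x0 << 26 → word 0x034710ea
prio:3 = 2 → 0x2 << 27 → word 0x134710ea
opcode:2 = 0 → 0x0 << 30 → word 0x134710ea
word = 0x134710ea → little-endian bytes:
  [0]=0xea  [1]=0x10  [2]=0x47  [3]=0x13

ea 10 47 13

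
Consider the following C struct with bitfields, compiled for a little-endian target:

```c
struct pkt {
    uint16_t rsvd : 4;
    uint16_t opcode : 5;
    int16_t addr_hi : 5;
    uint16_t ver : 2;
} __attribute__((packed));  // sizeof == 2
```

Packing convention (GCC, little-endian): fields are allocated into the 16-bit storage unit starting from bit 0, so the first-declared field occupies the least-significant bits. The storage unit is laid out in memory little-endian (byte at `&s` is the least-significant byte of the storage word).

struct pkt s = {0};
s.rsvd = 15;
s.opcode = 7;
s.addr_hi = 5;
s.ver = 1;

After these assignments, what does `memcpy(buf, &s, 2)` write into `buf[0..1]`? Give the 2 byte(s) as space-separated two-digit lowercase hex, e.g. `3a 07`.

rsvd:4 = 15 → 0xf << 0 → word 0x000f
opcode:5 = 7 → 0x7 << 4 → word 0x007f
addr_hi:5 = 5 → 0x5 << 9 → word 0x0a7f
ver:2 = 1 → 0x1 << 14 → word 0x4a7f
word = 0x4a7f → little-endian bytes:
  [0]=0x7f  [1]=0x4a

7f 4a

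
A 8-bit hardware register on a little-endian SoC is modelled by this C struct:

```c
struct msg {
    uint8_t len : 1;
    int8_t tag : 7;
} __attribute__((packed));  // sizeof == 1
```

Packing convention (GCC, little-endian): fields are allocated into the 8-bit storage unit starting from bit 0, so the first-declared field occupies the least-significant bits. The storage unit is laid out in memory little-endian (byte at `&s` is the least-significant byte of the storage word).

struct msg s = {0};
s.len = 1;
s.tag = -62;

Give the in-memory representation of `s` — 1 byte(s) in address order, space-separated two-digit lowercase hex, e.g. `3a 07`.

85

len:1 = 1 → 0x1 << 0 → word 0x01
tag:7 = -62 → 0x42 << 1 → word 0x85
word = 0x85 → little-endian bytes:
  [0]=0x85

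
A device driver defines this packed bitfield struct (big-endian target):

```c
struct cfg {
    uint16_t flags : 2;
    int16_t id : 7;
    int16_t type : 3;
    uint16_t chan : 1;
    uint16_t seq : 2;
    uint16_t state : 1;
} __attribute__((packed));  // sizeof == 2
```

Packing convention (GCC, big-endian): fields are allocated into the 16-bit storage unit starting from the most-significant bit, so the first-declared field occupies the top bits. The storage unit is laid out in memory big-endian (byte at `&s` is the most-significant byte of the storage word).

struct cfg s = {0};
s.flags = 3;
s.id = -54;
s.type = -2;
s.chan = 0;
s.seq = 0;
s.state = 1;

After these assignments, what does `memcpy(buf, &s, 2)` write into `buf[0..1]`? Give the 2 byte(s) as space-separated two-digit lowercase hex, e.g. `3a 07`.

e5 61

flags:2 = 3 → 0x3 << 14 → word 0xc000
id:7 = -54 → 0x4a << 7 → word 0xe500
type:3 = -2 → 0x6 << 4 → word 0xe560
chan:1 = 0 → 0x0 << 3 → word 0xe560
seq:2 = 0 → 0x0 << 1 → word 0xe560
state:1 = 1 → 0x1 << 0 → word 0xe561
word = 0xe561 → big-endian bytes:
  [0]=0xe5  [1]=0x61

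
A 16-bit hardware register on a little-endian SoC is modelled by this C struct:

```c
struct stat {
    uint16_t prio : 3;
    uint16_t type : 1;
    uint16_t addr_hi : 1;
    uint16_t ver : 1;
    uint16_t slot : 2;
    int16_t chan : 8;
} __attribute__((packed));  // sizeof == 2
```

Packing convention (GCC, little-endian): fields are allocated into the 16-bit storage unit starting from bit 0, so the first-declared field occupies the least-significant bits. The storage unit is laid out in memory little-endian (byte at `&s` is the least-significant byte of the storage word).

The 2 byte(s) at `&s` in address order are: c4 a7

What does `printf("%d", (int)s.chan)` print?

[0]=0xc4 [1]=0xa7 (little-endian) → word 0xa7c4
prio [0+:3] = (word>>0) & 0x7 = 4
type [3+:1] = (word>>3) & 0x1 = 0
addr_hi [4+:1] = (word>>4) & 0x1 = 0
ver [5+:1] = (word>>5) & 0x1 = 0
slot [6+:2] = (word>>6) & 0x3 = 3
chan [8+:8] = (word>>8) & 0xff = 167  ←
chan signed 8b, MSB=1: 167 - 256 = -89

-89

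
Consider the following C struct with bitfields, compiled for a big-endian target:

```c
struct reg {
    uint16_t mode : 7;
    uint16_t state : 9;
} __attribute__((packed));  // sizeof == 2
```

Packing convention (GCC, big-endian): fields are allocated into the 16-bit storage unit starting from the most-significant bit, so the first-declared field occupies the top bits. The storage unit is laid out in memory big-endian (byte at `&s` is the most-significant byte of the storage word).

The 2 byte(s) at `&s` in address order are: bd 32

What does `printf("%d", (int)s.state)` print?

306

[0]=0xbd [1]=0x32 (big-endian) → word 0xbd32
mode:7 @ bit 9 → (0xbd32>>9)&0x7f = 0x5e
state:9 @ bit 0 → (0xbd32>>0)&0x1ff = 0x132  ←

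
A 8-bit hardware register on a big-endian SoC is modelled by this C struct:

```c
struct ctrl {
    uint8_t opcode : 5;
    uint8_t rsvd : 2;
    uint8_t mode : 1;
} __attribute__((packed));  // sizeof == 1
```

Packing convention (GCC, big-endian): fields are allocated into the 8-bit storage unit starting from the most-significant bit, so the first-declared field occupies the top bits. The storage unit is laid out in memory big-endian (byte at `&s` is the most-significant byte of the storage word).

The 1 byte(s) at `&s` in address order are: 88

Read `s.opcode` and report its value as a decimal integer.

17

[0]=0x88 (big-endian) → word 0x88
opcode [3+:5] = (word>>3) & 0x1f = 17  ←
rsvd [1+:2] = (word>>1) & 0x3 = 0
mode [0+:1] = (word>>0) & 0x1 = 0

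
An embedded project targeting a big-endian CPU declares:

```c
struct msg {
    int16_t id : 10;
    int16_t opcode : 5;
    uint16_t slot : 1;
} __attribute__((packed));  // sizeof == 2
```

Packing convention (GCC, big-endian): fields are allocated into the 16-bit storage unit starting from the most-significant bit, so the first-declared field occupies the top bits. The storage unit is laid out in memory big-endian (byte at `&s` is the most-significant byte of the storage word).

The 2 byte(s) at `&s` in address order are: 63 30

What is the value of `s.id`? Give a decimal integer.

[0]=0x63 [1]=0x30 (big-endian) → word 0x6330
id:10 @ bit 6 → (0x6330>>6)&0x3ff = 0x18c  ←
opcode:5 @ bit 1 → (0x6330>>1)&0x1f = 0x18
slot:1 @ bit 0 → (0x6330>>0)&0x1 = 0x0
id signed 10b, MSB=0: value = 396

396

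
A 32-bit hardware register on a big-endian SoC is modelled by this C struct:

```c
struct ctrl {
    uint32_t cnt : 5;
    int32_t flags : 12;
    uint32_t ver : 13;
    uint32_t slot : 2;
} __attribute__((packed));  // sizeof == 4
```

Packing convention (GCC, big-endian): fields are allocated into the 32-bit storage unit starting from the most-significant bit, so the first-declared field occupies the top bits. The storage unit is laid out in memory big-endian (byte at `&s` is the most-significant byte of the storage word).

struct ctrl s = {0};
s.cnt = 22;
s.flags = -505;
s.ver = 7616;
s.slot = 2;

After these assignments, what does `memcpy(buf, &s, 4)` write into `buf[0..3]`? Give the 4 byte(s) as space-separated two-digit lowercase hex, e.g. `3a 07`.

b7 03 f7 02

cnt:5 = 22 → 0x16 << 27 → word 0xb0000000
flags:12 = -505 → 0xe07 << 15 → word 0xb7038000
ver:13 = 7616 → 0x1dc0 << 2 → word 0xb703f700
slot:2 = 2 → 0x2 << 0 → word 0xb703f702
word = 0xb703f702 → big-endian bytes:
  [0]=0xb7  [1]=0x03  [2]=0xf7  [3]=0x02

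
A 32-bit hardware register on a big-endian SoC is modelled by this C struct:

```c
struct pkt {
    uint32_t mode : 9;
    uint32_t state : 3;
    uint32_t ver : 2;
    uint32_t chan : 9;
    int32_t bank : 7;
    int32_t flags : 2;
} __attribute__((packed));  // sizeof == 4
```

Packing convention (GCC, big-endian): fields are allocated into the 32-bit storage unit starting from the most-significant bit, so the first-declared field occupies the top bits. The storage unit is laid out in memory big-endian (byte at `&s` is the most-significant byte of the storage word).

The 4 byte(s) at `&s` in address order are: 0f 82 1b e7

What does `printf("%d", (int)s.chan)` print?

269

[0]=0x0f [1]=0x82 [2]=0x1b [3]=0xe7 (big-endian) → word 0x0f821be7
mode [23+:9] = (word>>23) & 0x1ff = 31
state [20+:3] = (word>>20) & 0x7 = 0
ver [18+:2] = (word>>18) & 0x3 = 0
chan [9+:9] = (word>>9) & 0x1ff = 269  ←
bank [2+:7] = (word>>2) & 0x7f = 121
flags [0+:2] = (word>>0) & 0x3 = 3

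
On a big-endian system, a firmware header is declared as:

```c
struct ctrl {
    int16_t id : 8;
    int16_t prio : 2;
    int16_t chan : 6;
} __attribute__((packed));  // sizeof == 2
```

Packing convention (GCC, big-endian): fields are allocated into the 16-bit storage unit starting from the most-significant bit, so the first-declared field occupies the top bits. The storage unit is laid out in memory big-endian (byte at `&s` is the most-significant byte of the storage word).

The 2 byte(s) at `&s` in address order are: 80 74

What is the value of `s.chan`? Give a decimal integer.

-12

[0]=0x80 [1]=0x74 (big-endian) → word 0x8074
id [8+:8] = (word>>8) & 0xff = 128
prio [6+:2] = (word>>6) & 0x3 = 1
chan [0+:6] = (word>>0) & 0x3f = 52  ←
chan signed 6b, MSB=1: 52 - 64 = -12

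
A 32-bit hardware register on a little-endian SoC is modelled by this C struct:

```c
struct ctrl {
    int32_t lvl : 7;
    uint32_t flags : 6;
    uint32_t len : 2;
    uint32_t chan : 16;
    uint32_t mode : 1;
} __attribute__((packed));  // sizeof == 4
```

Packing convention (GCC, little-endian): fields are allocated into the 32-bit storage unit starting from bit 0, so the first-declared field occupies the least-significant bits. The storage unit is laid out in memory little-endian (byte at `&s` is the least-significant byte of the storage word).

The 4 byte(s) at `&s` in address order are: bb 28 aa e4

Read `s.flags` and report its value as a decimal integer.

[0]=0xbb [1]=0x28 [2]=0xaa [3]=0xe4 (little-endian) → word 0xe4aa28bb
lvl [0+:7] = (word>>0) & 0x7f = 59
flags [7+:6] = (word>>7) & 0x3f = 17  ←
len [13+:2] = (word>>13) & 0x3 = 1
chan [15+:16] = (word>>15) & 0xffff = 51540
mode [31+:1] = (word>>31) & 0x1 = 1

17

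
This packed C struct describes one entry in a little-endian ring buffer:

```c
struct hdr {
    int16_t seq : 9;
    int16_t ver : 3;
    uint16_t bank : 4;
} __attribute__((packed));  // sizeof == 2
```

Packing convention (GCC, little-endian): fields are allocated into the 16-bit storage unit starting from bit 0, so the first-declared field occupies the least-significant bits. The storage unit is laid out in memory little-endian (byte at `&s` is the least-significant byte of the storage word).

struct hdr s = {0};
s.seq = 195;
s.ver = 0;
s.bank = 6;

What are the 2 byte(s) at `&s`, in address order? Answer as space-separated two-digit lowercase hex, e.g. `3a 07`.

seq (9b) val=195 bits=0xc3 at bit 0: 0x00c3
ver (3b) val=0 bits=0x0 at bit 9: 0x00c3
bank (4b) val=6 bits=0x6 at bit 12: 0x60c3
word = 0x60c3 → little-endian bytes:
  [0]=0xc3  [1]=0x60

c3 60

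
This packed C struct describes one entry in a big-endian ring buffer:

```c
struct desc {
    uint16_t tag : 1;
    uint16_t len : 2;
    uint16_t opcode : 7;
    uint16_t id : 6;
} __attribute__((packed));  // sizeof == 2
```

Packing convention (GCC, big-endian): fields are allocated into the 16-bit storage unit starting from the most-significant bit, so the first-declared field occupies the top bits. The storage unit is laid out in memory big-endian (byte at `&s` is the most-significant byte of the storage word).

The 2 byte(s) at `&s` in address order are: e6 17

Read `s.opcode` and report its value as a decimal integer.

[0]=0xe6 [1]=0x17 (big-endian) → word 0xe617
tag [15+:1] = (word>>15) & 0x1 = 1
len [13+:2] = (word>>13) & 0x3 = 3
opcode [6+:7] = (word>>6) & 0x7f = 24  ←
id [0+:6] = (word>>0) & 0x3f = 23

24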